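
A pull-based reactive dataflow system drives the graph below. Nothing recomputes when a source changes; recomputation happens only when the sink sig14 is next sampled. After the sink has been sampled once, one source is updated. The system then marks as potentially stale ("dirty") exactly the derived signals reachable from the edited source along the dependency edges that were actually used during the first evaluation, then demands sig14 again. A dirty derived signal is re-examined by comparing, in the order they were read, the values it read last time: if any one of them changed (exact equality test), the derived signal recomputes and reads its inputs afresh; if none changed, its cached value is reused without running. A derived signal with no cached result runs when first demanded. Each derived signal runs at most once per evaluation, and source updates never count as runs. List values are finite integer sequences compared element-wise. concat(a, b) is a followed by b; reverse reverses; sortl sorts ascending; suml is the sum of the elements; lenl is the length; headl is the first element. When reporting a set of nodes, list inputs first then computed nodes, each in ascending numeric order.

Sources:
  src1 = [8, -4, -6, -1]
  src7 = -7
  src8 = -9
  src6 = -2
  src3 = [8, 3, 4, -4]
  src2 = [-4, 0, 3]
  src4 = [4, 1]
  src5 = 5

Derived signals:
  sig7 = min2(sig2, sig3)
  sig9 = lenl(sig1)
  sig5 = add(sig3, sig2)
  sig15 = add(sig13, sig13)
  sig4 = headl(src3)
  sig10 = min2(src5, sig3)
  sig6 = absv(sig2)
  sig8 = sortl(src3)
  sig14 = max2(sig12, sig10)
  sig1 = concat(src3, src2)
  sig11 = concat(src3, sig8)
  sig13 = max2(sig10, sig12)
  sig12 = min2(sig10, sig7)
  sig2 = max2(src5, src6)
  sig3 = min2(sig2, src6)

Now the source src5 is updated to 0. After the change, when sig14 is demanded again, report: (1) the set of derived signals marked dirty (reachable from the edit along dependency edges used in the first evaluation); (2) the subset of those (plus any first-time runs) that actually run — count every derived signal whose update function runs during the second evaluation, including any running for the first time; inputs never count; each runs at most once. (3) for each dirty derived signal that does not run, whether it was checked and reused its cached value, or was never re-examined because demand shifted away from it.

Marked dirty: sig2, sig3, sig7, sig10, sig12, sig14.
Derived signals that run: sig2, sig3, sig7, sig10 — 4 in total.
Checked but reused from cache: sig12, sig14.
Key observation: the cutoff stops propagation at sig12 — its inputs' values are unchanged, so it reuses its cache.

First evaluation (everything demanded from the output):
  sig2 = max2(5, -2) = 5
  sig3 = min2(5, -2) = -2
  sig7 = min2(5, -2) = -2
  sig10 = min2(5, -2) = -2
  sig12 = min2(-2, -2) = -2
  sig14 = max2(-2, -2) = -2

Propagation after the edit:
  sig2: runs — src5 5->0; result 0.
  sig3: runs — sig2 5->0; result -2 (same value as before).
  sig7: runs — sig2 5->0; result -2 (same value as before).
  sig10: runs — src5 5->0; result -2 (same value as before).
  sig12: checked — values it read are unchanged (sig10 unchanged, sig7 unchanged); reused cached -2 without running.
  sig14: checked — values it read are unchanged (sig12 unchanged, sig10 unchanged); reused cached -2 without running.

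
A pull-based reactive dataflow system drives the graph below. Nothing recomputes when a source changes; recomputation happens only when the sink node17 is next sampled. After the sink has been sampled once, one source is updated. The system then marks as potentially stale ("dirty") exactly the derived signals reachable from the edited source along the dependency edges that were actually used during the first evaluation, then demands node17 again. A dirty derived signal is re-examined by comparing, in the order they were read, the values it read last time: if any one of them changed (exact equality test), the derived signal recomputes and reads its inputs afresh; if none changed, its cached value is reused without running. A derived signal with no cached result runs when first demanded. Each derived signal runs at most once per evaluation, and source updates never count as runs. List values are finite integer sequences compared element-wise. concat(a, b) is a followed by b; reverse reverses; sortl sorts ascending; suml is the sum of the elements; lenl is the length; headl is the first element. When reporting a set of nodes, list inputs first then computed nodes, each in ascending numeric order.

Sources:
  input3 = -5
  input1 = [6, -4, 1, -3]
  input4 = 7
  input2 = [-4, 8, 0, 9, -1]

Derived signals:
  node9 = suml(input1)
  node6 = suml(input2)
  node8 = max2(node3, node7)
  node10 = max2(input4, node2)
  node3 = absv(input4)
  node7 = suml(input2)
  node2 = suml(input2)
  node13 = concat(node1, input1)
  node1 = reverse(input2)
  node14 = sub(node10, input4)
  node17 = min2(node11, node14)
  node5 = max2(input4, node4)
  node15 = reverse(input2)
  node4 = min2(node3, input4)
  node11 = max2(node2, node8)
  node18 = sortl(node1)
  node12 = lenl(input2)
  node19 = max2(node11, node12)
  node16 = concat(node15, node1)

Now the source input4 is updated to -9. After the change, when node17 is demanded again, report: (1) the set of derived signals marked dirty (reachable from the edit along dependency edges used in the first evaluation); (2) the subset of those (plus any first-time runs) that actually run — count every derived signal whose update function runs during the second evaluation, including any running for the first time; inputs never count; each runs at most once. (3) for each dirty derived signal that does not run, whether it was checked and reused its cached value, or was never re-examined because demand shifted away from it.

Marked dirty: node3, node8, node10, node11, node14, node17.
Derived signals that run: node3, node8, node10, node14, node17 — 5 in total.
Checked but reused from cache: node11.
Key observation: the cutoff stops propagation at node11 — its inputs' values are unchanged, so it reuses its cache.

First evaluation (everything demanded from the output):
  node2 = suml([-4, 8, 0, 9, -1]) = 12
  node3 = absv(7) = 7
  node7 = suml([-4, 8, 0, 9, -1]) = 12
  node8 = max2(7, 12) = 12
  node10 = max2(7, 12) = 12
  node11 = max2(12, 12) = 12
  node14 = sub(12, 7) = 5
  node17 = min2(12, 5) = 5

Propagation after the edit:
  node3: runs — input4 7->-9; result 9.
  node8: runs — node3 7->9; result 12 (same value as before).
  node10: runs — input4 7->-9; result 12 (same value as before).
  node11: checked — values it read are unchanged (node2 unchanged, node8 unchanged); reused cached 12 without running.
  node14: runs — input4 7->-9; result 21.
  node17: runs — node14 5->21; result 12.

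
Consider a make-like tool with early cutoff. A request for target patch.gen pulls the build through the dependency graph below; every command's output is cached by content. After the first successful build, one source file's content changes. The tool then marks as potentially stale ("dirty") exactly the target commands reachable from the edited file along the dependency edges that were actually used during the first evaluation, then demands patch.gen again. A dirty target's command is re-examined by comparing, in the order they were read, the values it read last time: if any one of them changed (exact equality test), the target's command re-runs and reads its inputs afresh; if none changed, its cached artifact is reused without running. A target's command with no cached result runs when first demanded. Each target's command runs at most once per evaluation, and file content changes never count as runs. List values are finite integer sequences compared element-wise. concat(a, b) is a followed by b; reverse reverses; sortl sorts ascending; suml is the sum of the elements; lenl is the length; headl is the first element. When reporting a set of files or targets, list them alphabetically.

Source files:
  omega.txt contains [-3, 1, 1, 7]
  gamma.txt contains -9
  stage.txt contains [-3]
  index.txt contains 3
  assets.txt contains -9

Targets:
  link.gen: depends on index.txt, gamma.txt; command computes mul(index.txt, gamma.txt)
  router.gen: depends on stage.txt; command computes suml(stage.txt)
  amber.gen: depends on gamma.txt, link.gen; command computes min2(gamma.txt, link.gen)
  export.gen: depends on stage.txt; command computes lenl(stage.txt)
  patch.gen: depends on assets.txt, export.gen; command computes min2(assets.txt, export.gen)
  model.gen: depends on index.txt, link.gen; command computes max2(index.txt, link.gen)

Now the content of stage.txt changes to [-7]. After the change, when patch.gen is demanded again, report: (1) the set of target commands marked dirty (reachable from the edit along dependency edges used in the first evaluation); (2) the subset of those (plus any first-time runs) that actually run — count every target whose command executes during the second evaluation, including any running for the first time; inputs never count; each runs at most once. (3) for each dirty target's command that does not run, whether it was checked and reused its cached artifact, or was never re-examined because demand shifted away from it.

The edit dirties: export.gen, patch.gen.
1 target commands run: export.gen.
Cache hits after checking: patch.gen.
Note the absorption at export.gen: it re-runs yet its value is the same, leaving the output's value untouched.

First demand of the output computes:
  export.gen = lenl([-3]) = 1
  patch.gen = min2(-9, 1) = -9

After the edit, cleaning proceeds:
  export.gen: a read changed (stage.txt [-3]->[-7]) — executes, giving 1 — identical to its old value.
  patch.gen: dirty, but its reads are unchanged (assets.txt unchanged, export.gen unchanged); cached -9 stands.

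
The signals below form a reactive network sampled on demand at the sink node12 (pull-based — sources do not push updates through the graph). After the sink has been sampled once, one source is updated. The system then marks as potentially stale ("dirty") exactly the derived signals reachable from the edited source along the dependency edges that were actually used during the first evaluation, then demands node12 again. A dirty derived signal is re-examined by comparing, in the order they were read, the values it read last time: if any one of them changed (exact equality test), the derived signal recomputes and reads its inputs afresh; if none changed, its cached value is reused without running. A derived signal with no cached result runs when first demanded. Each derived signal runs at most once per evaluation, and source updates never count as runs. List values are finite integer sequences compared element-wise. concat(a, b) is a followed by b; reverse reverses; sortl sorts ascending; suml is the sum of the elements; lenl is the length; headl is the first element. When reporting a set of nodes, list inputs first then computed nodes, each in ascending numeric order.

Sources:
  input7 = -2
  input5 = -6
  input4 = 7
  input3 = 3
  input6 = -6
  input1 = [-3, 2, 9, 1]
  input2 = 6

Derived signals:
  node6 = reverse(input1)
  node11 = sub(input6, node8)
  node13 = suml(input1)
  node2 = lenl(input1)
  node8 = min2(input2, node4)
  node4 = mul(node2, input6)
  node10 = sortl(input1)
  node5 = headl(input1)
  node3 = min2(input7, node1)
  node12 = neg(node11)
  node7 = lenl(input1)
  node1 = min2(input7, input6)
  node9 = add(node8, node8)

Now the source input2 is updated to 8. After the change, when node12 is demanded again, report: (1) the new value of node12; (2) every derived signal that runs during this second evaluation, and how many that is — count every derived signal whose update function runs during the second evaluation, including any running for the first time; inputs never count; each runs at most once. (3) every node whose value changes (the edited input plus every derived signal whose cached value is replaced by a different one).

Initial pass — values computed on the first demand:
  node2 = lenl([-3, 2, 9, 1]) = 4
  node4 = mul(4, -6) = -24
  node8 = min2(6, -24) = -24
  node11 = sub(-6, -24) = 18
  node12 = neg(18) = -18

Second demand — change propagation:
  node8: re-runs because input2 6->8; new result -24 (unchanged).
  node11: re-examined; everything it read last time is the same (input6 unchanged, node8 unchanged) — cache 18 kept, no run.
  node12: re-examined; everything it read last time is the same (node11 unchanged) — cache -18 kept, no run.

The important point: node8 recomputes to an identical value, and the output ends up unchanged.

node12 now evaluates to -18.
Run set: node8 (1 run).
Changed values: input2.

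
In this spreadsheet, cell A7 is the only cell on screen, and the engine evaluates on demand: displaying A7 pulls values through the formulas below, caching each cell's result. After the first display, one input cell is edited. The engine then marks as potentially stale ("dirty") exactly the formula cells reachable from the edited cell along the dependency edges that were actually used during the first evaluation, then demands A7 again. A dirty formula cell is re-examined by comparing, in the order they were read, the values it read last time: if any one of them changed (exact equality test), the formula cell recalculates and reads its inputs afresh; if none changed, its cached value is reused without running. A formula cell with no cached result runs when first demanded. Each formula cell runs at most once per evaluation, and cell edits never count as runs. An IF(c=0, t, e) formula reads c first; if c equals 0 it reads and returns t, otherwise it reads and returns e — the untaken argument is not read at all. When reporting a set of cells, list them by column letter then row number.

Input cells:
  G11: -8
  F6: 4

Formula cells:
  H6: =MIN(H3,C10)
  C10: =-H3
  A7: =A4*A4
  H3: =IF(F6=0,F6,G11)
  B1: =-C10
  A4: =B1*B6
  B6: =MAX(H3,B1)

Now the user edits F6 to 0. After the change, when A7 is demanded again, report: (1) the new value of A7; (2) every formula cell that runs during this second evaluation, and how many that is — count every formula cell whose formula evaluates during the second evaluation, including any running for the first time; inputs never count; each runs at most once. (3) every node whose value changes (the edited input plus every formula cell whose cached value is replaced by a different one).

Initial pass — values computed on the first demand:
  H3 = IF(F6=0: F6=4 -> else branch G11) = -8
  C10 = -(-8) = 8
  B1 = -(8) = -8
  B6 = MAX(-8, -8) = -8
  A4 = -8 * -8 = 64
  A7 = 64 * 64 = 4096

Second demand — change propagation:
  H3: re-runs because F6 4->0; new result 0.
  C10: re-runs because H3 -8->0; new result 0.
  B1: re-runs because C10 8->0; new result 0.
  B6: re-runs because H3 -8->0; B1 -8->0; new result 0.
  A4: re-runs because B1 -8->0; B6 -8->0; new result 0.
  A7: re-runs because A4 64->0; A4 64->0; new result 0.

A7 now evaluates to 0.
Run set: A4, A7, B1, B6, C10, H3 (6 run).
Changed values: A4, A7, B1, B6, C10, F6, H3.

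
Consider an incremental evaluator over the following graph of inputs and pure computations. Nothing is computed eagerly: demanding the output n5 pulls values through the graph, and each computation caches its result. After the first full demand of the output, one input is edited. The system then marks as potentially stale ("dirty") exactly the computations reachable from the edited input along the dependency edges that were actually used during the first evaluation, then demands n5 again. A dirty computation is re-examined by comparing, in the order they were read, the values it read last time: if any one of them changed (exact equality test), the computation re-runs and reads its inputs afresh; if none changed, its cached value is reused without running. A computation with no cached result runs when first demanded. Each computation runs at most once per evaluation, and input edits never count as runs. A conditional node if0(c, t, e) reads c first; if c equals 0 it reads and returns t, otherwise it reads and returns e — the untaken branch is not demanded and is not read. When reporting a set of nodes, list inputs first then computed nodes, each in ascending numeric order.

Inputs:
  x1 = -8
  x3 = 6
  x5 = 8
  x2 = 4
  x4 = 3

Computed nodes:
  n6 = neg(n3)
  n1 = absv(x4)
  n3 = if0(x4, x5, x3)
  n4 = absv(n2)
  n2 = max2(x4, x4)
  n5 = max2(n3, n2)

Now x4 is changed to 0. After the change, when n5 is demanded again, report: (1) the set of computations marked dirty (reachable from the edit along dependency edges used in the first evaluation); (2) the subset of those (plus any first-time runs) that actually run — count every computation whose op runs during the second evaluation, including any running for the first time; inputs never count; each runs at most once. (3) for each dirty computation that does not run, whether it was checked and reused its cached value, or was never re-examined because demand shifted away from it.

Initial pass — values computed on the first demand:
  n2 = max2(3, 3) = 3
  n3 = if0(x4=3 -> else branch x3) = 6
  n5 = max2(6, 3) = 6

Second demand — change propagation:
  n2: re-runs because x4 3->0; x4 3->0; new result 0.
  n3: re-runs because x4 3->0; new result 8.
  n5: re-runs because n3 6->8; n2 3->0; new result 8.

Dirty set: n2, n3, n5.
Run set: n2, n3, n5 (3 run).
All dirty computations ended up running.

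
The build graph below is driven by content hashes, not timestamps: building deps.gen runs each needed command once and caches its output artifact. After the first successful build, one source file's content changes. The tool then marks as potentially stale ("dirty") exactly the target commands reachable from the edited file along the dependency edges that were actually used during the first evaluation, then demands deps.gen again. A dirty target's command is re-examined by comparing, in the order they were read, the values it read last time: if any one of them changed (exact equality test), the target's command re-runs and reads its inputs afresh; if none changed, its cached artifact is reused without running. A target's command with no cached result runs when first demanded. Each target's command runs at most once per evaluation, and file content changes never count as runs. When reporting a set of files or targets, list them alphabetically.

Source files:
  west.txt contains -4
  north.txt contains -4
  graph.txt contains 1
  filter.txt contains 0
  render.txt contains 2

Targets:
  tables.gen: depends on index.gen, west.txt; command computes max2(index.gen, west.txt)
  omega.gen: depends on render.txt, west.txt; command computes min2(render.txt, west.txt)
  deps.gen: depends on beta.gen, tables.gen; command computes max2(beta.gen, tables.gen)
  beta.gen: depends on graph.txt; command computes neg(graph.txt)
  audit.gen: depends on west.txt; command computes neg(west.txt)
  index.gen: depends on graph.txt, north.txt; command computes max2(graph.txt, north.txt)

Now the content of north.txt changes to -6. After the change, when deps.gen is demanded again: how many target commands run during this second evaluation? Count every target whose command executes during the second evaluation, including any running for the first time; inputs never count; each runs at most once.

Initial pass — values computed on the first demand:
  beta.gen = neg(1) = -1
  index.gen = max2(1, -4) = 1
  tables.gen = max2(1, -4) = 1
  deps.gen = max2(-1, 1) = 1

Second demand — change propagation:
  index.gen: re-runs because north.txt -4->-6; new result 1 (unchanged).
  tables.gen: re-examined; everything it read last time is the same (index.gen unchanged, west.txt unchanged) — cache 1 kept, no run.
  deps.gen: re-examined; everything it read last time is the same (beta.gen unchanged, tables.gen unchanged) — cache 1 kept, no run.

The important point: index.gen recomputes to an identical value, and the output ends up unchanged.

Run set: index.gen (1 run).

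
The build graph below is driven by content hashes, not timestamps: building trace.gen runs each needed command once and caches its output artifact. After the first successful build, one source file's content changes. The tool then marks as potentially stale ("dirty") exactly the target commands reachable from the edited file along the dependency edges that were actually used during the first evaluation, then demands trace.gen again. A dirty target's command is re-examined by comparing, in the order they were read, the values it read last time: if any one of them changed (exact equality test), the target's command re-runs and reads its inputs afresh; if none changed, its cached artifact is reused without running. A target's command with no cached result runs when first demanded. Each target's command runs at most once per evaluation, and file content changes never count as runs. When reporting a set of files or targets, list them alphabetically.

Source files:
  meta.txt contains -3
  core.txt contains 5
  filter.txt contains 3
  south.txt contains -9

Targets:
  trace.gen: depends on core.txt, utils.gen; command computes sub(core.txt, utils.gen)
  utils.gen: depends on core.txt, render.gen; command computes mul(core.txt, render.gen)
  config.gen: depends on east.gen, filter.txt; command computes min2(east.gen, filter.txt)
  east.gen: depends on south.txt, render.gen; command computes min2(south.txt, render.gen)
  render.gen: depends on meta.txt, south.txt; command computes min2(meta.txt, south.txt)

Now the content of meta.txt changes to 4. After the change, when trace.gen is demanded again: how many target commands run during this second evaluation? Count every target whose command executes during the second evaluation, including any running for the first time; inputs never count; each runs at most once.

Initial pass — values computed on the first demand:
  render.gen = min2(-3, -9) = -9
  utils.gen = mul(5, -9) = -45
  trace.gen = sub(5, -45) = 50

Second demand — change propagation:
  render.gen: re-runs because meta.txt -3->4; new result -9 (unchanged).
  utils.gen: re-examined; everything it read last time is the same (core.txt unchanged, render.gen unchanged) — cache -45 kept, no run.
  trace.gen: re-examined; everything it read last time is the same (core.txt unchanged, utils.gen unchanged) — cache 50 kept, no run.

The important point: render.gen recomputes to an identical value, and the output ends up unchanged.

Run set: render.gen (1 run).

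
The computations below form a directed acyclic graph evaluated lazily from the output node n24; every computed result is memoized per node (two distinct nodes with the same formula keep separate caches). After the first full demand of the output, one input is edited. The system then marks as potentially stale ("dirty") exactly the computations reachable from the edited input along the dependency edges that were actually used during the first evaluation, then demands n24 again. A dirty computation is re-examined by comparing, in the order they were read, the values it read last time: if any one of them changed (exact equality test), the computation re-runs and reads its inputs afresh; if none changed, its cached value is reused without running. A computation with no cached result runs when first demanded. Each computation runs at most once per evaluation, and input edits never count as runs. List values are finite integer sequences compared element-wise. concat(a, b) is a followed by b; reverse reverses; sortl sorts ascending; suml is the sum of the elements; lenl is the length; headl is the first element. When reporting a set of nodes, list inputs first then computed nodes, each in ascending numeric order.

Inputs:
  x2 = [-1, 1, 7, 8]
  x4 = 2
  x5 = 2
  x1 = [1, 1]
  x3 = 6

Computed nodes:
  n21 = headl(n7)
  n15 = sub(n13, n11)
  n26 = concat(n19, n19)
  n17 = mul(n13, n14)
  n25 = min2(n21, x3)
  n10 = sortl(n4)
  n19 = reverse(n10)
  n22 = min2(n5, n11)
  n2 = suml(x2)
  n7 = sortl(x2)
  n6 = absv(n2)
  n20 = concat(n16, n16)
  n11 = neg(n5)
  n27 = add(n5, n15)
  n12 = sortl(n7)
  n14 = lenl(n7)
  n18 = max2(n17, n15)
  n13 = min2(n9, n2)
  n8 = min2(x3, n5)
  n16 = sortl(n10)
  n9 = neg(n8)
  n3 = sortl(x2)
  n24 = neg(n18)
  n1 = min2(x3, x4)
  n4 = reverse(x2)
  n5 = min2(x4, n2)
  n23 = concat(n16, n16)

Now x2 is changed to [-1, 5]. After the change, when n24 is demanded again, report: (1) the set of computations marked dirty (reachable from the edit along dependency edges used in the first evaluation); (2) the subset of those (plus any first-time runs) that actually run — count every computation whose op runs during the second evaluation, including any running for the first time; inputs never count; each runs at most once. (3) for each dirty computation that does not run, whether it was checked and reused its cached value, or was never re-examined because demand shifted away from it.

The edit dirties: n2, n5, n7, n8, n9, n11, n13, n14, n15, n17, n18, n24.
7 computations run: n2, n5, n7, n13, n14, n17, n18.
Cache hits after checking: n8, n9, n11, n15, n24.
Note where the cutoff bites: n8 is checked, finds nothing changed, and keeps its cache.

First demand of the output computes:
  n2 = suml([-1, 1, 7, 8]) = 15
  n5 = min2(2, 15) = 2
  n7 = sortl([-1, 1, 7, 8]) = [-1, 1, 7, 8]
  n8 = min2(6, 2) = 2
  n9 = neg(2) = -2
  n11 = neg(2) = -2
  n13 = min2(-2, 15) = -2
  n14 = lenl([-1, 1, 7, 8]) = 4
  n15 = sub(-2, -2) = 0
  n17 = mul(-2, 4) = -8
  n18 = max2(-8, 0) = 0
  n24 = neg(0) = 0

After the edit, cleaning proceeds:
  n2: a read changed (x2 [-1, 1, 7, 8]->[-1, 5]) — executes, giving 4.
  n5: a read changed (n2 15->4) — executes, giving 2 — identical to its old value.
  n7: a read changed (x2 [-1, 1, 7, 8]->[-1, 5]) — executes, giving [-1, 5].
  n8: dirty, but its reads are unchanged (x3 unchanged, n5 unchanged); cached 2 stands.
  n9: dirty, but its reads are unchanged (n8 unchanged); cached -2 stands.
  n11: dirty, but its reads are unchanged (n5 unchanged); cached -2 stands.
  n13: a read changed (n2 15->4) — executes, giving -2 — identical to its old value.
  n14: a read changed (n7 [-1, 1, 7, 8]->[-1, 5]) — executes, giving 2.
  n15: dirty, but its reads are unchanged (n13 unchanged, n11 unchanged); cached 0 stands.
  n17: a read changed (n14 4->2) — executes, giving -4.
  n18: a read changed (n17 -8->-4) — executes, giving 0 — identical to its old value.
  n24: dirty, but its reads are unchanged (n18 unchanged); cached 0 stands.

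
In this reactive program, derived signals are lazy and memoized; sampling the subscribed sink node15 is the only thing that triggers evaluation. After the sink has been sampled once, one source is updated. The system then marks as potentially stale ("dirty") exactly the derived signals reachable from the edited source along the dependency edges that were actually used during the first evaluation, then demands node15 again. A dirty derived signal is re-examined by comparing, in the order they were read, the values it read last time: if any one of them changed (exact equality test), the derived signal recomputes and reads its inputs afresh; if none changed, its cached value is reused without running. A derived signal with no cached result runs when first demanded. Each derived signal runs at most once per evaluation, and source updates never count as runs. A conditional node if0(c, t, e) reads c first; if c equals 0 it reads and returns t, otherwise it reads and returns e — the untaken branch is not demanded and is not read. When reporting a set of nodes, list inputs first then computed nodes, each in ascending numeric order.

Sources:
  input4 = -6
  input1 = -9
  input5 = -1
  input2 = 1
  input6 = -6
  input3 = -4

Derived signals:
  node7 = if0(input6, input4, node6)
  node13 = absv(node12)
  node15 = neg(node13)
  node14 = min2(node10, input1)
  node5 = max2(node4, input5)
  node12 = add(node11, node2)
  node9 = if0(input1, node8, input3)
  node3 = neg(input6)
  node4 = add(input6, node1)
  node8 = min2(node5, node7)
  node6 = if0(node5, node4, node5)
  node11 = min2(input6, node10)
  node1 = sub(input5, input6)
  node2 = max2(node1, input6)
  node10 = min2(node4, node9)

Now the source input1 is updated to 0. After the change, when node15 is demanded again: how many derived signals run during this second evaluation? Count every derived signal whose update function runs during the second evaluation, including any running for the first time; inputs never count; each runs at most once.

7 derived signals run: node5, node6, node7, node8, node9, node10, node11.
Note the branch switch — node5, node6, node7, node8 had no cache and run now for the first time.

First demand of the output computes:
  node1 = sub(-1, -6) = 5
  node2 = max2(5, -6) = 5
  node4 = add(-6, 5) = -1
  node9 = if0(input1=-9 -> else branch input3) = -4
  node10 = min2(-1, -4) = -4
  node11 = min2(-6, -4) = -6
  node12 = add(-6, 5) = -1
  node13 = absv(-1) = 1
  node15 = neg(1) = -1

After the edit, cleaning proceeds:
  node5: had never run; runs now, result -1.
  node6: had never run; runs now, result -1.
  node7: had never run; runs now, result -1.
  node8: had never run; runs now, result -1.
  node9: a read changed (input1 -9->0) — executes, giving -1.
  node10: a read changed (node9 -4->-1) — executes, giving -1.
  node11: a read changed (node10 -4->-1) — executes, giving -6 — identical to its old value.
  node12: dirty, but its reads are unchanged (node11 unchanged, node2 unchanged); cached -1 stands.
  node13: dirty, but its reads are unchanged (node12 unchanged); cached 1 stands.
  node15: dirty, but its reads are unchanged (node13 unchanged); cached -1 stands.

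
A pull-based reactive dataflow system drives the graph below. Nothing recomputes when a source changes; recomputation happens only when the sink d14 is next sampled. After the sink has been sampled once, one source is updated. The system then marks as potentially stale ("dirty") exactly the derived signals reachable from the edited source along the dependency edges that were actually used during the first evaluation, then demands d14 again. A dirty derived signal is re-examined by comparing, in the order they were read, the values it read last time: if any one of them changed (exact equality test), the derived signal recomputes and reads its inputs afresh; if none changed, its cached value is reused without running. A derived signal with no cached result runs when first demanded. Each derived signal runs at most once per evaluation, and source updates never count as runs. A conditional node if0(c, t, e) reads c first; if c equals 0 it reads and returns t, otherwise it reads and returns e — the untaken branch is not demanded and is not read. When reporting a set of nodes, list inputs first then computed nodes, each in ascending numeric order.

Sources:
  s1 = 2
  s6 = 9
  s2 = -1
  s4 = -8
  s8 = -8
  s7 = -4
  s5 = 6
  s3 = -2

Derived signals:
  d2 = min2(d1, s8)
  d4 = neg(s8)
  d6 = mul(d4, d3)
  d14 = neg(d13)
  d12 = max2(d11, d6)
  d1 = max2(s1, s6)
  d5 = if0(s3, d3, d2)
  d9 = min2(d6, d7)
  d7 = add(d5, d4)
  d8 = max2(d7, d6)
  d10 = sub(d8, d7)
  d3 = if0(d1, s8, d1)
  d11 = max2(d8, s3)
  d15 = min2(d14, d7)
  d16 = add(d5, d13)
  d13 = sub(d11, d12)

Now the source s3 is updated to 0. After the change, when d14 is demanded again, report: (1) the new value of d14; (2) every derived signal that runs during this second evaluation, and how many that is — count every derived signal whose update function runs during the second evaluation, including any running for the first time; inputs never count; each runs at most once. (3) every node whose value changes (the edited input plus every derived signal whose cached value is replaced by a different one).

First evaluation (everything demanded from the output):
  d1 = max2(2, 9) = 9
  d2 = min2(9, -8) = -8
  d3 = if0(d1=9 -> else branch d1) = 9
  d4 = neg(-8) = 8
  d5 = if0(s3=-2 -> else branch d2) = -8
  d6 = mul(8, 9) = 72
  d7 = add(-8, 8) = 0
  d8 = max2(0, 72) = 72
  d11 = max2(72, -2) = 72
  d12 = max2(72, 72) = 72
  d13 = sub(72, 72) = 0
  d14 = neg(0) = 0

Propagation after the edit:
  d5: runs — s3 -2->0; result 9.
  d7: runs — d5 -8->9; result 17.
  d8: runs — d7 0->17; result 72 (same value as before).
  d11: runs — s3 -2->0; result 72 (same value as before).
  d12: checked — values it read are unchanged (d11 unchanged, d6 unchanged); reused cached 72 without running.
  d13: checked — values it read are unchanged (d11 unchanged, d12 unchanged); reused cached 0 without running.
  d14: checked — values it read are unchanged (d13 unchanged); reused cached 0 without running.

Key observation: the cutoff stops propagation at d12 — its inputs' values are unchanged, so it reuses its cache.

New value of d14: 0.
Derived signals that run: d5, d7, d8, d11 — 4 in total.
Values that change: s3, d5, d7.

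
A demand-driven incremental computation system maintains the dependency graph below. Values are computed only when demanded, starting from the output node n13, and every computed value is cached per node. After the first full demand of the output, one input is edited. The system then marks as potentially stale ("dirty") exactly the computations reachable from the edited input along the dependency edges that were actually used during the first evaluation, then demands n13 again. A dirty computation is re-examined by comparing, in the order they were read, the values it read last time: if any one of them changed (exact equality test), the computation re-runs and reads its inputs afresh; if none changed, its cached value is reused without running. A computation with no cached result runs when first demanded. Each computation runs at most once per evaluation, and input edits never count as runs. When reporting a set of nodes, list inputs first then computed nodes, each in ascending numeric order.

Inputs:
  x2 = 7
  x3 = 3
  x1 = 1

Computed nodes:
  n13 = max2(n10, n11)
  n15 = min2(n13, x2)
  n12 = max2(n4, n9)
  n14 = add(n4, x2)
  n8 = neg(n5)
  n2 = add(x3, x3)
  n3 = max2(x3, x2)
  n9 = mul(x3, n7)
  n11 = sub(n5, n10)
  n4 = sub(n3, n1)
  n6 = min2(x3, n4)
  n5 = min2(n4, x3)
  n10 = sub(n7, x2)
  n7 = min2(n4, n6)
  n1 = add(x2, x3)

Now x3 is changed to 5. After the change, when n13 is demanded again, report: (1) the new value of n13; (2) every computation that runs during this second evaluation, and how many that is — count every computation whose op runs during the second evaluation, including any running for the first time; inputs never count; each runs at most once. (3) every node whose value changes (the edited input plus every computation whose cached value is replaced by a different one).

New value of n13: 7.
Computations that run: n1, n3, n4, n5, n6, n7, n10, n11, n13 — 9 in total.
Values that change: x3, n1, n4, n5, n6, n7, n10.

First evaluation (everything demanded from the output):
  n1 = add(7, 3) = 10
  n3 = max2(3, 7) = 7
  n4 = sub(7, 10) = -3
  n5 = min2(-3, 3) = -3
  n6 = min2(3, -3) = -3
  n7 = min2(-3, -3) = -3
  n10 = sub(-3, 7) = -10
  n11 = sub(-3, -10) = 7
  n13 = max2(-10, 7) = 7

Propagation after the edit:
  n1: runs — x3 3->5; result 12.
  n3: runs — x3 3->5; result 7 (same value as before).
  n4: runs — n1 10->12; result -5.
  n5: runs — n4 -3->-5; x3 3->5; result -5.
  n6: runs — x3 3->5; n4 -3->-5; result -5.
  n7: runs — n4 -3->-5; n6 -3->-5; result -5.
  n10: runs — n7 -3->-5; result -12.
  n11: runs — n5 -3->-5; n10 -10->-12; result 7 (same value as before).
  n13: runs — n10 -10->-12; result 7 (same value as before).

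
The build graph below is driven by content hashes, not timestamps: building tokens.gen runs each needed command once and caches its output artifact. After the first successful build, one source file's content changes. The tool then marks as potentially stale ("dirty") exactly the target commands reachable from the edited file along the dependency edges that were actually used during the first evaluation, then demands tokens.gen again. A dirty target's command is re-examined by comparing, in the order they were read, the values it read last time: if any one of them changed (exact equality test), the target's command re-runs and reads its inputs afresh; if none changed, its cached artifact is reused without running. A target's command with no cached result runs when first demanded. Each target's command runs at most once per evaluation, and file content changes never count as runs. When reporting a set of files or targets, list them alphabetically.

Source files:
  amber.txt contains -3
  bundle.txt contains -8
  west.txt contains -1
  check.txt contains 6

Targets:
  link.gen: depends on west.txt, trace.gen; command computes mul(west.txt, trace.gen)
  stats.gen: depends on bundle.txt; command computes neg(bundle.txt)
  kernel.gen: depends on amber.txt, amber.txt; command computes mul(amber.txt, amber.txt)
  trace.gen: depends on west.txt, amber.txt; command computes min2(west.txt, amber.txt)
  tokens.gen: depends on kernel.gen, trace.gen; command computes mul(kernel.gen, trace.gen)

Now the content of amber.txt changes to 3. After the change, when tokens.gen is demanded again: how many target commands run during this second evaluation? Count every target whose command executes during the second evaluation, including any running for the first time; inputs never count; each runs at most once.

Run set: kernel.gen, tokens.gen, trace.gen (3 run).

Initial pass — values computed on the first demand:
  kernel.gen = mul(-3, -3) = 9
  trace.gen = min2(-1, -3) = -3
  tokens.gen = mul(9, -3) = -27

Second demand — change propagation:
  kernel.gen: re-runs because amber.txt -3->3; amber.txt -3->3; new result 9 (unchanged).
  trace.gen: re-runs because amber.txt -3->3; new result -1.
  tokens.gen: re-runs because trace.gen -3->-1; new result -9.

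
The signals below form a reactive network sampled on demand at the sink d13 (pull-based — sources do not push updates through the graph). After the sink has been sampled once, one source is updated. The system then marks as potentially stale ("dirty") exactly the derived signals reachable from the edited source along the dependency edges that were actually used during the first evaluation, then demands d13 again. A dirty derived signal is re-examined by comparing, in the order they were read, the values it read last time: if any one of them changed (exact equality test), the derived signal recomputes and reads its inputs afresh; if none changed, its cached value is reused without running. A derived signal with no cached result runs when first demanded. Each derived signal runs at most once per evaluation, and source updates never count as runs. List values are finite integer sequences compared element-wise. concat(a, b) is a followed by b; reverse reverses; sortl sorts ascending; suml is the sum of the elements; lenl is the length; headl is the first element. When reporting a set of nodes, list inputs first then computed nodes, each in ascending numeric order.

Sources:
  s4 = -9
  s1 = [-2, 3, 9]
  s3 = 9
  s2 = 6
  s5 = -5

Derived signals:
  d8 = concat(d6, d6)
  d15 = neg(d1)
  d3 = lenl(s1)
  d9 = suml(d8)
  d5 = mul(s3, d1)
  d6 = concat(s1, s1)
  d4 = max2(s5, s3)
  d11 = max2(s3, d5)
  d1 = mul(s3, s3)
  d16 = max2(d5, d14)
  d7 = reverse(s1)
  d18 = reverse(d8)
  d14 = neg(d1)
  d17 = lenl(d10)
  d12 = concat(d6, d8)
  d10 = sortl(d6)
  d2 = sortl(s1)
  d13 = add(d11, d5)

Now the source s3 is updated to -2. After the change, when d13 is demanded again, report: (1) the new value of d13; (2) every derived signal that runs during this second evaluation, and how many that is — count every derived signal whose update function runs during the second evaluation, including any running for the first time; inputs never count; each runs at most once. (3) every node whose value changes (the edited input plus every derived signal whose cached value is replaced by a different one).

d13 now evaluates to -10.
Run set: d1, d5, d11, d13 (4 run).
Changed values: s3, d1, d5, d11, d13.

Initial pass — values computed on the first demand:
  d1 = mul(9, 9) = 81
  d5 = mul(9, 81) = 729
  d11 = max2(9, 729) = 729
  d13 = add(729, 729) = 1458

Second demand — change propagation:
  d1: re-runs because s3 9->-2; s3 9->-2; new result 4.
  d5: re-runs because s3 9->-2; d1 81->4; new result -8.
  d11: re-runs because s3 9->-2; d5 729->-8; new result -2.
  d13: re-runs because d11 729->-2; d5 729->-8; new result -10.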